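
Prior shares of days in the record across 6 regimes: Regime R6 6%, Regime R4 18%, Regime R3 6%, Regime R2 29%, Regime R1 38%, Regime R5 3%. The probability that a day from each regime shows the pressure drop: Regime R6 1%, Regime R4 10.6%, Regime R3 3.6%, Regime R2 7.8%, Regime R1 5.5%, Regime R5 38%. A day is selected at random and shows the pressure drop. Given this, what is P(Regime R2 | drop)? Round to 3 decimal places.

Unnormalized posteriors (prior × likelihood):
  Regime R6: 0.06 × 0.01 = 0.0006
  Regime R4: 0.18 × 0.106 = 0.01908
  Regime R3: 0.06 × 0.036 = 0.00216
  Regime R2: 0.29 × 0.078 = 0.02262
  Regime R1: 0.38 × 0.055 = 0.0209
  Regime R5: 0.03 × 0.38 = 0.0114
Normalizing constant = 0.07676.
P(Regime R2 | evidence) = 0.02262 / 0.07676 ≈ 0.295.

0.295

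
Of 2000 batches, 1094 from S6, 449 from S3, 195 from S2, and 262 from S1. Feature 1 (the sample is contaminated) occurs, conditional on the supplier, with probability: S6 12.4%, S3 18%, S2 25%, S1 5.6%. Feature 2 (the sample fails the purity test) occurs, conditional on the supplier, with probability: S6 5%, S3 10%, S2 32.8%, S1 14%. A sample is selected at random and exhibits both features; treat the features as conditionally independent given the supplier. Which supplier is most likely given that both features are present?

Prior × likelihood for each hypothesis:
  S6: 0.547 × 0.124 × 0.05 = 0.0033914
  S3: 0.2245 × 0.18 × 0.1 = 0.004041
  S2: 0.0975 × 0.25 × 0.328 = 0.007995
  S1: 0.131 × 0.056 × 0.14 = 0.00102704
Normalizing constant = 0.01645444.
Largest term belongs to S2, so S2 is most probable.

S2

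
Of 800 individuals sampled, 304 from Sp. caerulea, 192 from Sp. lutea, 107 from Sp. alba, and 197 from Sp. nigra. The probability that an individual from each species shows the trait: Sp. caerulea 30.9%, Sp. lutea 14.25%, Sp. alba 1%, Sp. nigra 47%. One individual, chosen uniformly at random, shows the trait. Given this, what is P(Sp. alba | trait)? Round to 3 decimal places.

0.005

Compute prior × likelihood for every hypothesis:
  Sp. caerulea: 0.38 × 0.309 = 0.11742
  Sp. lutea: 0.24 × 0.1425 = 0.0342
  Sp. alba: 0.13375 × 0.01 = 0.0013375
  Sp. nigra: 0.24625 × 0.47 = 0.1157375
Normalizing constant = 0.268695.
P(Sp. alba | evidence) = 0.0013375 / 0.268695 ≈ 0.005.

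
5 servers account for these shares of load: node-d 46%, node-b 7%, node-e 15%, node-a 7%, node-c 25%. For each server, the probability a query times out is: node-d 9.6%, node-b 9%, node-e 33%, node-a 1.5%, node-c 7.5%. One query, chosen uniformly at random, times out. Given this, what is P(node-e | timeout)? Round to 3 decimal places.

By Bayes' rule, posterior ∝ prior × likelihood:
  node-d: 0.46 × 0.096 = 0.04416
  node-b: 0.07 × 0.09 = 0.0063
  node-e: 0.15 × 0.33 = 0.0495
  node-a: 0.07 × 0.015 = 0.00105
  node-c: 0.25 × 0.075 = 0.01875
Total = 0.11976.
P(node-e | evidence) = 0.0495 / 0.11976 ≈ 0.413.

0.413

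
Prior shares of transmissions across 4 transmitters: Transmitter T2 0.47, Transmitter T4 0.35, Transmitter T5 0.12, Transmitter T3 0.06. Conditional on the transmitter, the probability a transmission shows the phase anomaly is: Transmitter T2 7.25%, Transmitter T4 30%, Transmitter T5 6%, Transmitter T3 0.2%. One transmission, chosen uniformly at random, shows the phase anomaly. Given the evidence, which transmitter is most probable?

Transmitter T4

Compute prior × likelihood for every hypothesis:
  Transmitter T2: 0.47 × 0.0725 = 0.034075
  Transmitter T4: 0.35 × 0.3 = 0.105
  Transmitter T5: 0.12 × 0.06 = 0.0072
  Transmitter T3: 0.06 × 0.002 = 0.00012
Sum = 0.146395.
Largest term belongs to Transmitter T4, so Transmitter T4 is most probable.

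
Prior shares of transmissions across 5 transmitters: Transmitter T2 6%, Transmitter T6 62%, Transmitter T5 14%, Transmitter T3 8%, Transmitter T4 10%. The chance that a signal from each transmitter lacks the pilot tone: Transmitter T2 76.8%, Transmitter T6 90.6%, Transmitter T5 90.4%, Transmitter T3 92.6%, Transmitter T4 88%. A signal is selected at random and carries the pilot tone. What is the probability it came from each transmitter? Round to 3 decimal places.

Taking complements, P(pilot | each) = Transmitter T2 0.232, Transmitter T6 0.094, Transmitter T5 0.096, Transmitter T3 0.074, Transmitter T4 0.12.
Unnormalized posteriors (prior × likelihood):
  Transmitter T2: 0.06 × 0.232 = 0.01392
  Transmitter T6: 0.62 × 0.094 = 0.05828
  Transmitter T5: 0.14 × 0.096 = 0.01344
  Transmitter T3: 0.08 × 0.074 = 0.00592
  Transmitter T4: 0.1 × 0.12 = 0.012
Total = 0.10356.
P(Transmitter T2 | pilot) = 0.01392/0.10356 ≈ 0.134
P(Transmitter T6 | pilot) = 0.05828/0.10356 ≈ 0.563
P(Transmitter T5 | pilot) = 0.01344/0.10356 ≈ 0.130
P(Transmitter T3 | pilot) = 0.00592/0.10356 ≈ 0.057
P(Transmitter T4 | pilot) = 0.012/0.10356 ≈ 0.116
(Check: 0.134+0.563+0.130+0.057+0.116 = 1.000.)

Transmitter T2 0.134, Transmitter T6 0.563, Transmitter T5 0.130, Transmitter T3 0.057, Transmitter T4 0.116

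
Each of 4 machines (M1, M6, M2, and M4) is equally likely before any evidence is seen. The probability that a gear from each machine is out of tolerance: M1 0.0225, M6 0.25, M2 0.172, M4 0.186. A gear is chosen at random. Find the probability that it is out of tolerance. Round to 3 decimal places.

0.158

With a uniform prior (1/4 each), posterior ∝ likelihood:
  M1: 0.0225
  M6: 0.25
  M2: 0.172
  M4: 0.186
P(oversize) = (1/4) × (0.0225 + 0.25 + 0.172 + 0.186) = 0.6305/4 ≈ 0.158.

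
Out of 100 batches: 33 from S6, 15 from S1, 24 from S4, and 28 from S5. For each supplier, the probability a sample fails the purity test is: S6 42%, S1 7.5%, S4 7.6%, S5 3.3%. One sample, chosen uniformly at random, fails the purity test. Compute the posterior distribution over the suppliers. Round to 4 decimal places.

S6 0.7816, S1 0.0634, S4 0.1029, S5 0.0521

Prior × likelihood for each hypothesis:
  S6: 0.33 × 0.42 = 0.1386
  S1: 0.15 × 0.075 = 0.01125
  S4: 0.24 × 0.076 = 0.01824
  S5: 0.28 × 0.033 = 0.00924
Sum = 0.17733.
P(S6 | off-spec) = 0.1386/0.17733 ≈ 0.7816
P(S1 | off-spec) = 0.01125/0.17733 ≈ 0.0634
P(S4 | off-spec) = 0.01824/0.17733 ≈ 0.1029
P(S5 | off-spec) = 0.00924/0.17733 ≈ 0.0521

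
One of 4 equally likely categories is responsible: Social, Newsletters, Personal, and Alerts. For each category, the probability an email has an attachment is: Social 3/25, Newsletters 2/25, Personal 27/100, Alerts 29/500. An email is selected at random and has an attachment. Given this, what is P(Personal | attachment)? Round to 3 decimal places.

Since the prior is uniform, the posterior is proportional to the likelihood:
  Social: 0.12
  Newsletters: 0.08
  Personal: 0.27
  Alerts: 0.058
Normalizing constant = 0.528.
P(Personal | evidence) = 0.27 / 0.528 ≈ 0.511.

0.511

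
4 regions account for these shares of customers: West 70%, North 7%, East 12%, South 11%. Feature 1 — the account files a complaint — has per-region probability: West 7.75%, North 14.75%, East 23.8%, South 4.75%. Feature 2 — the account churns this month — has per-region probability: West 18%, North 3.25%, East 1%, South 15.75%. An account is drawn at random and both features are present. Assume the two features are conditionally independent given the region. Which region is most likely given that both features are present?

West

By Bayes' rule, posterior ∝ prior × likelihood:
  West: 0.7 × 0.0775 × 0.18 = 0.009765
  North: 0.07 × 0.1475 × 0.0325 = 0.0003355625
  East: 0.12 × 0.238 × 0.01 = 0.0002856
  South: 0.11 × 0.0475 × 0.1575 = 0.0008229375
Sum = 0.0112091.
Largest term belongs to West, so West is most probable.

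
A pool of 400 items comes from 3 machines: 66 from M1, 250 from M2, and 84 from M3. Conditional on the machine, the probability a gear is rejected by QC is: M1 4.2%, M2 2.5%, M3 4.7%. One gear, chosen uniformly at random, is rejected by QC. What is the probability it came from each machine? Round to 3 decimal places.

M1 0.214, M2 0.482, M3 0.304

By Bayes' rule, posterior ∝ prior × likelihood:
  M1: 0.165 × 0.042 = 0.00693
  M2: 0.625 × 0.025 = 0.015625
  M3: 0.21 × 0.047 = 0.00987
Sum = 0.032425.
P(M1 | rejected) = 0.00693/0.032425 ≈ 0.214
P(M2 | rejected) = 0.015625/0.032425 ≈ 0.482
P(M3 | rejected) = 0.00987/0.032425 ≈ 0.304
(Check: 0.214+0.482+0.304 = 1.000.)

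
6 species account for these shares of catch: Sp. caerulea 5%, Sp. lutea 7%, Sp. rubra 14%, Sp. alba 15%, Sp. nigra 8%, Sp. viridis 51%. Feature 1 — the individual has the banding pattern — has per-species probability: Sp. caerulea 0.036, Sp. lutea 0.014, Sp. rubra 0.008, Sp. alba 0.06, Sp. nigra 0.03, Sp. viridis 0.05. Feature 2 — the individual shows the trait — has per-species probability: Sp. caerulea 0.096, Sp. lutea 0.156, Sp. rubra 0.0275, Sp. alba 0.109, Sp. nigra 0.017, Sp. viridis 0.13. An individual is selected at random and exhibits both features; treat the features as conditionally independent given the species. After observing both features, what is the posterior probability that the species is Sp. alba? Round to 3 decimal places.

Prior × likelihood for each hypothesis:
  Sp. caerulea: 0.05 × 0.036 × 0.096 = 0.0001728
  Sp. lutea: 0.07 × 0.014 × 0.156 = 0.00015288
  Sp. rubra: 0.14 × 0.008 × 0.0275 = 0.0000308
  Sp. alba: 0.15 × 0.06 × 0.109 = 0.000981
  Sp. nigra: 0.08 × 0.03 × 0.017 = 0.0000408
  Sp. viridis: 0.51 × 0.05 × 0.13 = 0.003315
Normalizing constant = 0.00469328.
P(Sp. alba | evidence) = 0.000981 / 0.00469328 ≈ 0.209.

0.209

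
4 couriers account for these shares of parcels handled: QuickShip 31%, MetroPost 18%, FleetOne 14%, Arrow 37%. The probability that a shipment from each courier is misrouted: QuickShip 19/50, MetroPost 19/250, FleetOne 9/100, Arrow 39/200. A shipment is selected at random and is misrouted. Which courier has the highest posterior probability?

Prior × likelihood for each hypothesis:
  QuickShip: 0.31 × 0.38 = 0.1178
  MetroPost: 0.18 × 0.076 = 0.01368
  FleetOne: 0.14 × 0.09 = 0.0126
  Arrow: 0.37 × 0.195 = 0.07215
Sum = 0.21623.
Largest term belongs to QuickShip, so QuickShip is most probable.

QuickShip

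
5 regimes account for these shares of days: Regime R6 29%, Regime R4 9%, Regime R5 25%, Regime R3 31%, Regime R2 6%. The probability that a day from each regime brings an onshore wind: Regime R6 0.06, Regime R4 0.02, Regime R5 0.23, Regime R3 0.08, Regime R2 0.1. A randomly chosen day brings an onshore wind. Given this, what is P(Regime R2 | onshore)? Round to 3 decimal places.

0.056

By Bayes' rule, posterior ∝ prior × likelihood:
  Regime R6: 0.29 × 0.06 = 0.0174
  Regime R4: 0.09 × 0.02 = 0.0018
  Regime R5: 0.25 × 0.23 = 0.0575
  Regime R3: 0.31 × 0.08 = 0.0248
  Regime R2: 0.06 × 0.1 = 0.006
Sum = 0.1075.
P(Regime R2 | evidence) = 0.006 / 0.1075 ≈ 0.056.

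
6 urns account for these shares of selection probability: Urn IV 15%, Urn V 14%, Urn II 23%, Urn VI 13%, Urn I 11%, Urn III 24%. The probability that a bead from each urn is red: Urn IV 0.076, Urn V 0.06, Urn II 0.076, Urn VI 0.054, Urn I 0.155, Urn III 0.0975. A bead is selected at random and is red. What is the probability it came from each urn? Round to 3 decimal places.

Unnormalized posteriors (prior × likelihood):
  Urn IV: 0.15 × 0.076 = 0.0114
  Urn V: 0.14 × 0.06 = 0.0084
  Urn II: 0.23 × 0.076 = 0.01748
  Urn VI: 0.13 × 0.054 = 0.00702
  Urn I: 0.11 × 0.155 = 0.01705
  Urn III: 0.24 × 0.0975 = 0.0234
Total = 0.08475.
P(Urn IV | red) = 0.0114/0.08475 ≈ 0.135
P(Urn V | red) = 0.0084/0.08475 ≈ 0.099
P(Urn II | red) = 0.01748/0.08475 ≈ 0.206
P(Urn VI | red) = 0.00702/0.08475 ≈ 0.083
P(Urn I | red) = 0.01705/0.08475 ≈ 0.201
P(Urn III | red) = 0.0234/0.08475 ≈ 0.276

Urn IV 0.135, Urn V 0.099, Urn II 0.206, Urn VI 0.083, Urn I 0.201, Urn III 0.276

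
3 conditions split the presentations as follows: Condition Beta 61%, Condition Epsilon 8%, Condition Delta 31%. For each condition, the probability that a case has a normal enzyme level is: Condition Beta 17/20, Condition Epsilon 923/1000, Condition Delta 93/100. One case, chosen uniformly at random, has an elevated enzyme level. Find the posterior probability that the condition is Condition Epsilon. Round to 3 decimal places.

0.052

Taking complements, P(elevated | each) = Condition Beta 0.15, Condition Epsilon 0.077, Condition Delta 0.07.
Compute prior × likelihood for every hypothesis:
  Condition Beta: 0.61 × 0.15 = 0.0915
  Condition Epsilon: 0.08 × 0.077 = 0.00616
  Condition Delta: 0.31 × 0.07 = 0.0217
Sum = 0.11936.
P(Condition Epsilon | evidence) = 0.00616 / 0.11936 ≈ 0.052.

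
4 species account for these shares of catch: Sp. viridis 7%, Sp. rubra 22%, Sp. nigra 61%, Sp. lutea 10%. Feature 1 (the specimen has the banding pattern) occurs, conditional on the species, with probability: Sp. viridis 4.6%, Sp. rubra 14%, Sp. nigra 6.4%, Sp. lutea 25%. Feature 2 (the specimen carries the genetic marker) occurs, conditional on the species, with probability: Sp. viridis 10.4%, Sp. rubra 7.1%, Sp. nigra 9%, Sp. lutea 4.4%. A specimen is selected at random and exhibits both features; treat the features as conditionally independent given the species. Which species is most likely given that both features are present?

Sp. nigra

By Bayes' rule, posterior ∝ prior × likelihood:
  Sp. viridis: 0.07 × 0.046 × 0.104 = 0.00033488
  Sp. rubra: 0.22 × 0.14 × 0.071 = 0.0021868
  Sp. nigra: 0.61 × 0.064 × 0.09 = 0.0035136
  Sp. lutea: 0.1 × 0.25 × 0.044 = 0.0011
Normalizing constant = 0.00713528.
Largest term belongs to Sp. nigra, so Sp. nigra is most probable.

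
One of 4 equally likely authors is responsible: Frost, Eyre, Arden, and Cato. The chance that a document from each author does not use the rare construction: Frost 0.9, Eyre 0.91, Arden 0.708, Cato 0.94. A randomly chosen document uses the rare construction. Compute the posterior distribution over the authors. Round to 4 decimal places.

Taking complements, P(rare-form | each) = Frost 0.1, Eyre 0.09, Arden 0.292, Cato 0.06.
With a uniform prior (1/4 each), posterior ∝ likelihood:
  Frost: 0.1
  Eyre: 0.09
  Arden: 0.292
  Cato: 0.06
Total = 0.542.
P(Frost | rare-form) = 0.1/0.542 ≈ 0.1845
P(Eyre | rare-form) = 0.09/0.542 ≈ 0.1661
P(Arden | rare-form) = 0.292/0.542 ≈ 0.5387
P(Cato | rare-form) = 0.06/0.542 ≈ 0.1107
(Check: 0.1845+0.1661+0.5387+0.1107 = 1.0000.)

Frost 0.1845, Eyre 0.1661, Arden 0.5387, Cato 0.1107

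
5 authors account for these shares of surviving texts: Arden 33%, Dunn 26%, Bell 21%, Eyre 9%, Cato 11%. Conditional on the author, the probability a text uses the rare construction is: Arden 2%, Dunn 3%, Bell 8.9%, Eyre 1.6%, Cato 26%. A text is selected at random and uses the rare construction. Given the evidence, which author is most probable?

Unnormalized posteriors (prior × likelihood):
  Arden: 0.33 × 0.02 = 0.0066
  Dunn: 0.26 × 0.03 = 0.0078
  Bell: 0.21 × 0.089 = 0.01869
  Eyre: 0.09 × 0.016 = 0.00144
  Cato: 0.11 × 0.26 = 0.0286
Normalizing constant = 0.06313.
Largest term belongs to Cato, so Cato is most probable.

Cato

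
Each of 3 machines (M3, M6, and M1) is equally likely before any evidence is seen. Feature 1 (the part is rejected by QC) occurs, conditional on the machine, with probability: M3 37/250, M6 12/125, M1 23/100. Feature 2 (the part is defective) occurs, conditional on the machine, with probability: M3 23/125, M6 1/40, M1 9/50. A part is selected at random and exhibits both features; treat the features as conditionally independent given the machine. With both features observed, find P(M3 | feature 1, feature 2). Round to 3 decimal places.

0.383

Since the prior is uniform, the posterior is proportional to the likelihood:
  M3: 0.148 × 0.184 = 0.027232
  M6: 0.096 × 0.025 = 0.0024
  M1: 0.23 × 0.18 = 0.0414
Normalizing constant = 0.071032.
P(M3 | evidence) = 0.027232 / 0.071032 ≈ 0.383.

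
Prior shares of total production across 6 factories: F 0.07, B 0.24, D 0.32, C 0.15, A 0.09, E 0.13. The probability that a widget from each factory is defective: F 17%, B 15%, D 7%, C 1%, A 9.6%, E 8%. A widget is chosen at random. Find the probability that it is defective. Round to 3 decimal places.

0.091

Compute prior × likelihood for every hypothesis:
  F: 0.07 × 0.17 = 0.0119
  B: 0.24 × 0.15 = 0.036
  D: 0.32 × 0.07 = 0.0224
  C: 0.15 × 0.01 = 0.0015
  A: 0.09 × 0.096 = 0.00864
  E: 0.13 × 0.08 = 0.0104
P(defective) = 0.0119 + 0.036 + 0.0224 + 0.0015 + 0.00864 + 0.0104 = 0.09084 → 0.091.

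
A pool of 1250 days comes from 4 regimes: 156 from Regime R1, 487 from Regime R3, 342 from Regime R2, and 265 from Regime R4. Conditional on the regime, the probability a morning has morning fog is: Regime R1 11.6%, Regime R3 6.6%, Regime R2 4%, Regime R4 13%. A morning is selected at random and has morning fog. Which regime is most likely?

Unnormalized posteriors (prior × likelihood):
  Regime R1: 0.1248 × 0.116 = 0.0144768
  Regime R3: 0.3896 × 0.066 = 0.0257136
  Regime R2: 0.2736 × 0.04 = 0.010944
  Regime R4: 0.212 × 0.13 = 0.02756
Sum = 0.0786944.
Largest term belongs to Regime R4, so Regime R4 is most probable.

Regime R4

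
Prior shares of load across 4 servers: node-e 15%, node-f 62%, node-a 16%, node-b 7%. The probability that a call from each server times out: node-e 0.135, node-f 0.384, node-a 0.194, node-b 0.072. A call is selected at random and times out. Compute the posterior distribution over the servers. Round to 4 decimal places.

Compute prior × likelihood for every hypothesis:
  node-e: 0.15 × 0.135 = 0.02025
  node-f: 0.62 × 0.384 = 0.23808
  node-a: 0.16 × 0.194 = 0.03104
  node-b: 0.07 × 0.072 = 0.00504
Total = 0.29441.
P(node-e | timeout) = 0.02025/0.29441 ≈ 0.0688
P(node-f | timeout) = 0.23808/0.29441 ≈ 0.8087
P(node-a | timeout) = 0.03104/0.29441 ≈ 0.1054
P(node-b | timeout) = 0.00504/0.29441 ≈ 0.0171
(Check: 0.0688+0.8087+0.1054+0.0171 = 1.0000.)

node-e 0.0688, node-f 0.8087, node-a 0.1054, node-b 0.0171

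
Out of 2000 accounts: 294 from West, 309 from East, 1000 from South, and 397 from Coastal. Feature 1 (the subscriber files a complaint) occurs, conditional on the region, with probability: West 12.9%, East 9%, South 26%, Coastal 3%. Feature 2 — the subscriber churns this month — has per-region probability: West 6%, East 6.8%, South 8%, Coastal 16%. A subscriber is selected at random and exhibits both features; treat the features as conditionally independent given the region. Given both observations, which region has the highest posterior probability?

Compute prior × likelihood for every hypothesis:
  West: 0.147 × 0.129 × 0.06 = 0.00113778
  East: 0.1545 × 0.09 × 0.068 = 0.00094554
  South: 0.5 × 0.26 × 0.08 = 0.0104
  Coastal: 0.1985 × 0.03 × 0.16 = 0.0009528
Sum = 0.01343612.
Largest term belongs to South, so South is most probable.

South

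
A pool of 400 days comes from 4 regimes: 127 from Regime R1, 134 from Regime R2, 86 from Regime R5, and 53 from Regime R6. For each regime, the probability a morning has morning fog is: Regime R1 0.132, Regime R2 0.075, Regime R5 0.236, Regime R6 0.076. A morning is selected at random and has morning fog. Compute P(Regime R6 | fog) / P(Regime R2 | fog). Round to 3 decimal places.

0.401

Unnormalized posteriors (prior × likelihood):
  Regime R1: 0.3175 × 0.132 = 0.04191
  Regime R2: 0.335 × 0.075 = 0.025125
  Regime R5: 0.215 × 0.236 = 0.05074
  Regime R6: 0.1325 × 0.076 = 0.01007
Sum = 0.127845.
The ratio is 0.01007 / 0.025125 (the normalizer cancels) = 0.401.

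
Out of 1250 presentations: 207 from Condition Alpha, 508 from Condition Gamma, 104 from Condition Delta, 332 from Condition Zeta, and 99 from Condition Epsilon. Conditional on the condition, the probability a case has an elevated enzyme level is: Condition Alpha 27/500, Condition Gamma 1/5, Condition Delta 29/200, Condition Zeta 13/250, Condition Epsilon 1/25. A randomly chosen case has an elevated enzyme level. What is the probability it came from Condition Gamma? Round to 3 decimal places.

Compute prior × likelihood for every hypothesis:
  Condition Alpha: 0.1656 × 0.054 = 0.0089424
  Condition Gamma: 0.4064 × 0.2 = 0.08128
  Condition Delta: 0.0832 × 0.145 = 0.012064
  Condition Zeta: 0.2656 × 0.052 = 0.0138112
  Condition Epsilon: 0.0792 × 0.04 = 0.003168
Sum = 0.1192656.
P(Condition Gamma | evidence) = 0.08128 / 0.1192656 ≈ 0.682.

0.682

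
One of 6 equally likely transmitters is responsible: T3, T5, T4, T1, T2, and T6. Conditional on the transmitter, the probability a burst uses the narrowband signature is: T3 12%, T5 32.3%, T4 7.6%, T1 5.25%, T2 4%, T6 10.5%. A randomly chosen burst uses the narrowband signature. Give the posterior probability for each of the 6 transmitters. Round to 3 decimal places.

T3 0.167, T5 0.451, T4 0.106, T1 0.073, T2 0.056, T6 0.147

Since the prior is uniform, the posterior is proportional to the likelihood:
  T3: 0.12
  T5: 0.323
  T4: 0.076
  T1: 0.0525
  T2: 0.04
  T6: 0.105
Sum = 0.7165.
P(T3 | narrowband) = 0.12/0.7165 ≈ 0.167
P(T5 | narrowband) = 0.323/0.7165 ≈ 0.451
P(T4 | narrowband) = 0.076/0.7165 ≈ 0.106
P(T1 | narrowband) = 0.0525/0.7165 ≈ 0.073
P(T2 | narrowband) = 0.04/0.7165 ≈ 0.056
P(T6 | narrowband) = 0.105/0.7165 ≈ 0.147
(Check: 0.167+0.451+0.106+0.073+0.056+0.147 = 1.000.)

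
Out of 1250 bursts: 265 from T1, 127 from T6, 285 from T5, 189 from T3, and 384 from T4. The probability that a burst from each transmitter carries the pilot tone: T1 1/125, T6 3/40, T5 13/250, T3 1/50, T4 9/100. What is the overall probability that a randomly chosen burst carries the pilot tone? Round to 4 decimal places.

0.0518

Unnormalized posteriors (prior × likelihood):
  T1: 0.212 × 0.008 = 0.001696
  T6: 0.1016 × 0.075 = 0.00762
  T5: 0.228 × 0.052 = 0.011856
  T3: 0.1512 × 0.02 = 0.003024
  T4: 0.3072 × 0.09 = 0.027648
P(pilot) = 0.001696 + 0.00762 + 0.011856 + 0.003024 + 0.027648 = 0.051844 → 0.0518.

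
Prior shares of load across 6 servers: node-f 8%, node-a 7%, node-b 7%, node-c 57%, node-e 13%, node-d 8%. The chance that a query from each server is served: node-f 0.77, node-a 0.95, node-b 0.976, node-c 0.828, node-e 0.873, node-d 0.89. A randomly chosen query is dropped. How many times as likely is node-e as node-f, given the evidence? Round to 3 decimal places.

Taking complements, P(dropped | each) = node-f 0.23, node-a 0.05, node-b 0.024, node-c 0.172, node-e 0.127, node-d 0.11.
Unnormalized posteriors (prior × likelihood):
  node-f: 0.08 × 0.23 = 0.0184
  node-a: 0.07 × 0.05 = 0.0035
  node-b: 0.07 × 0.024 = 0.00168
  node-c: 0.57 × 0.172 = 0.09804
  node-e: 0.13 × 0.127 = 0.01651
  node-d: 0.08 × 0.11 = 0.0088
Sum = 0.14693.
The ratio is 0.01651 / 0.0184 (the normalizer cancels) = 0.897.

0.897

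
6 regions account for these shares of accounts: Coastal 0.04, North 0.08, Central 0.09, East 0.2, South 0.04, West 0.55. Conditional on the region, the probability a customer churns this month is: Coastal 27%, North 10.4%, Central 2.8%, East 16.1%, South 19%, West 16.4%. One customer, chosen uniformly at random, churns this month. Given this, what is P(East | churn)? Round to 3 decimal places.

Prior × likelihood for each hypothesis:
  Coastal: 0.04 × 0.27 = 0.0108
  North: 0.08 × 0.104 = 0.00832
  Central: 0.09 × 0.028 = 0.00252
  East: 0.2 × 0.161 = 0.0322
  South: 0.04 × 0.19 = 0.0076
  West: 0.55 × 0.164 = 0.0902
Normalizing constant = 0.15164.
P(East | evidence) = 0.0322 / 0.15164 ≈ 0.212.

0.212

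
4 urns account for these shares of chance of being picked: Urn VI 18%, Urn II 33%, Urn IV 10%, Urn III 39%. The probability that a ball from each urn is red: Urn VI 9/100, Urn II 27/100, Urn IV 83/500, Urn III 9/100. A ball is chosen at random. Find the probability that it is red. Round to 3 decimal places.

By Bayes' rule, posterior ∝ prior × likelihood:
  Urn VI: 0.18 × 0.09 = 0.0162
  Urn II: 0.33 × 0.27 = 0.0891
  Urn IV: 0.1 × 0.166 = 0.0166
  Urn III: 0.39 × 0.09 = 0.0351
P(red) = 0.0162 + 0.0891 + 0.0166 + 0.0351 = 0.157 → 0.157.

0.157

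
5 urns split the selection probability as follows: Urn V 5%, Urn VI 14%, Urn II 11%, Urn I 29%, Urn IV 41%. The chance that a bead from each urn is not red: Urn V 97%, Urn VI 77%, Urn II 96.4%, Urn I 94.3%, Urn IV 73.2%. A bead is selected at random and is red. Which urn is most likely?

Urn IV

Taking complements, P(red | each) = Urn V 0.03, Urn VI 0.23, Urn II 0.036, Urn I 0.057, Urn IV 0.268.
Compute prior × likelihood for every hypothesis:
  Urn V: 0.05 × 0.03 = 0.0015
  Urn VI: 0.14 × 0.23 = 0.0322
  Urn II: 0.11 × 0.036 = 0.00396
  Urn I: 0.29 × 0.057 = 0.01653
  Urn IV: 0.41 × 0.268 = 0.10988
Sum = 0.16407.
Largest term belongs to Urn IV, so Urn IV is most probable.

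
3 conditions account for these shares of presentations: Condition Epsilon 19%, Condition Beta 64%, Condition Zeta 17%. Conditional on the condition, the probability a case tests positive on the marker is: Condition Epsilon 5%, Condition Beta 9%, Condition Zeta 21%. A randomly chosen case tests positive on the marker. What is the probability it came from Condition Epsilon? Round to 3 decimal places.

0.092

Unnormalized posteriors (prior × likelihood):
  Condition Epsilon: 0.19 × 0.05 = 0.0095
  Condition Beta: 0.64 × 0.09 = 0.0576
  Condition Zeta: 0.17 × 0.21 = 0.0357
Total = 0.1028.
P(Condition Epsilon | evidence) = 0.0095 / 0.1028 ≈ 0.092.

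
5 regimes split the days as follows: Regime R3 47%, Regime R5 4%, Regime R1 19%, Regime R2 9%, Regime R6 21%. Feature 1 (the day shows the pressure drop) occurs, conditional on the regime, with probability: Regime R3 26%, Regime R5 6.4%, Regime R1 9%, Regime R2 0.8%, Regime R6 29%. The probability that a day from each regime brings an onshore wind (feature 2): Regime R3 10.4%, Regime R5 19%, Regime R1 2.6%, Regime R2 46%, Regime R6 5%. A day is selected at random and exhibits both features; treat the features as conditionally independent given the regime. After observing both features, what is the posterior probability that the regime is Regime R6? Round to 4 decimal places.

0.1789

Prior × likelihood for each hypothesis:
  Regime R3: 0.47 × 0.26 × 0.104 = 0.0127088
  Regime R5: 0.04 × 0.064 × 0.19 = 0.0004864
  Regime R1: 0.19 × 0.09 × 0.026 = 0.0004446
  Regime R2: 0.09 × 0.008 × 0.46 = 0.0003312
  Regime R6: 0.21 × 0.29 × 0.05 = 0.003045
Normalizing constant = 0.017016.
P(Regime R6 | evidence) = 0.003045 / 0.017016 ≈ 0.1789.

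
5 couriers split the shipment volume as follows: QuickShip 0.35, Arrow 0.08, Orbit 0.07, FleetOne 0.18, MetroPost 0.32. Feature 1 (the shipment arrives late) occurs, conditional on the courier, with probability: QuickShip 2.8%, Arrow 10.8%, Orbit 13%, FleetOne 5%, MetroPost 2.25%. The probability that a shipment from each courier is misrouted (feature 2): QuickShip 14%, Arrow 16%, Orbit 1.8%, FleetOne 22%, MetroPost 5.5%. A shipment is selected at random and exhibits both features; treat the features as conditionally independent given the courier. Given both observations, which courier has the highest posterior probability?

Compute prior × likelihood for every hypothesis:
  QuickShip: 0.35 × 0.028 × 0.14 = 0.001372
  Arrow: 0.08 × 0.108 × 0.16 = 0.0013824
  Orbit: 0.07 × 0.13 × 0.018 = 0.0001638
  FleetOne: 0.18 × 0.05 × 0.22 = 0.00198
  MetroPost: 0.32 × 0.0225 × 0.055 = 0.000396
Total = 0.0052942.
Largest term belongs to FleetOne, so FleetOne is most probable.

FleetOne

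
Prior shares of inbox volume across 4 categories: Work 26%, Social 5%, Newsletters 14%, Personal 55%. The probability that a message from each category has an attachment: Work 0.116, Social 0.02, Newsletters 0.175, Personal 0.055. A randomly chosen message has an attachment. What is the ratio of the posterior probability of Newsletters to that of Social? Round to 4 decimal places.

By Bayes' rule, posterior ∝ prior × likelihood:
  Work: 0.26 × 0.116 = 0.03016
  Social: 0.05 × 0.02 = 0.001
  Newsletters: 0.14 × 0.175 = 0.0245
  Personal: 0.55 × 0.055 = 0.03025
Sum = 0.08591.
The ratio is 0.0245 / 0.001 (the normalizer cancels) = 24.5000.

24.5000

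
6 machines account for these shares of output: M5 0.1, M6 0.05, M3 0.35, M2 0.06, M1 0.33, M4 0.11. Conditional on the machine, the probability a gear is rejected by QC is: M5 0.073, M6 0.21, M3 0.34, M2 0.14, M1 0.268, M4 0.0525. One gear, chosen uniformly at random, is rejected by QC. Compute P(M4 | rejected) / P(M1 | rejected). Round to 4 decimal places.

0.0653

Prior × likelihood for each hypothesis:
  M5: 0.1 × 0.073 = 0.0073
  M6: 0.05 × 0.21 = 0.0105
  M3: 0.35 × 0.34 = 0.119
  M2: 0.06 × 0.14 = 0.0084
  M1: 0.33 × 0.268 = 0.08844
  M4: 0.11 × 0.0525 = 0.005775
Total = 0.239415.
The ratio is 0.005775 / 0.08844 (the normalizer cancels) = 0.0653.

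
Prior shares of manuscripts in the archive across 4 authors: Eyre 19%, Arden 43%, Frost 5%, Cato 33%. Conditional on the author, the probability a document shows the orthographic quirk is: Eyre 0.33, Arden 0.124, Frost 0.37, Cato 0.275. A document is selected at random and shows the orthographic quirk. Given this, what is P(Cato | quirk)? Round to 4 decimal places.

Compute prior × likelihood for every hypothesis:
  Eyre: 0.19 × 0.33 = 0.0627
  Arden: 0.43 × 0.124 = 0.05332
  Frost: 0.05 × 0.37 = 0.0185
  Cato: 0.33 × 0.275 = 0.09075
Sum = 0.22527.
P(Cato | evidence) = 0.09075 / 0.22527 ≈ 0.4028.

0.4028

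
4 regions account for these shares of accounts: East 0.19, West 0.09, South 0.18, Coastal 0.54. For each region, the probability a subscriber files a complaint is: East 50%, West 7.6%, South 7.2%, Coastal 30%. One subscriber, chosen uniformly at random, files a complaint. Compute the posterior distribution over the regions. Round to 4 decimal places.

Compute prior × likelihood for every hypothesis:
  East: 0.19 × 0.5 = 0.095
  West: 0.09 × 0.076 = 0.00684
  South: 0.18 × 0.072 = 0.01296
  Coastal: 0.54 × 0.3 = 0.162
Normalizing constant = 0.2768.
P(East | complaint) = 0.095/0.2768 ≈ 0.3432
P(West | complaint) = 0.00684/0.2768 ≈ 0.0247
P(South | complaint) = 0.01296/0.2768 ≈ 0.0468
P(Coastal | complaint) = 0.162/0.2768 ≈ 0.5853

East 0.3432, West 0.0247, South 0.0468, Coastal 0.5853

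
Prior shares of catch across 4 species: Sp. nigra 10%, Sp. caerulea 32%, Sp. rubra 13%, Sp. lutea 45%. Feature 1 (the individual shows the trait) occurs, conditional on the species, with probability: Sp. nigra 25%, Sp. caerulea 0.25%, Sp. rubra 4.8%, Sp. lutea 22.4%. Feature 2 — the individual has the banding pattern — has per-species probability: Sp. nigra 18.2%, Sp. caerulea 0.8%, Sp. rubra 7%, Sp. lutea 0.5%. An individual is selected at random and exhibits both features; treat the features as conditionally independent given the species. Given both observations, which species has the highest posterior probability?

Sp. nigra

Compute prior × likelihood for every hypothesis:
  Sp. nigra: 0.1 × 0.25 × 0.182 = 0.00455
  Sp. caerulea: 0.32 × 0.0025 × 0.008 = 0.0000064
  Sp. rubra: 0.13 × 0.048 × 0.07 = 0.0004368
  Sp. lutea: 0.45 × 0.224 × 0.005 = 0.000504
Sum = 0.0054972.
Largest term belongs to Sp. nigra, so Sp. nigra is most probable.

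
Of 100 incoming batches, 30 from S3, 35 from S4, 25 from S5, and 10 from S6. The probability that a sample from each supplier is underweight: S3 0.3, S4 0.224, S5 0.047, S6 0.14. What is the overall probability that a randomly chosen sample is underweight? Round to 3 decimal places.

By Bayes' rule, posterior ∝ prior × likelihood:
  S3: 0.3 × 0.3 = 0.09
  S4: 0.35 × 0.224 = 0.0784
  S5: 0.25 × 0.047 = 0.01175
  S6: 0.1 × 0.14 = 0.014
P(underweight) = 0.09 + 0.0784 + 0.01175 + 0.014 = 0.19415 → 0.194.

0.194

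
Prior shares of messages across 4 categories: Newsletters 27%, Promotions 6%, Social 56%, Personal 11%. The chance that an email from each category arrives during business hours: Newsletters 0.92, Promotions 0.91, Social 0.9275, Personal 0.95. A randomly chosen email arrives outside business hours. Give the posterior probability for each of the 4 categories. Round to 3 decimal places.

Newsletters 0.295, Promotions 0.074, Social 0.555, Personal 0.075

Taking complements, P(off-hours | each) = Newsletters 0.08, Promotions 0.09, Social 0.0725, Personal 0.05.
Prior × likelihood for each hypothesis:
  Newsletters: 0.27 × 0.08 = 0.0216
  Promotions: 0.06 × 0.09 = 0.0054
  Social: 0.56 × 0.0725 = 0.0406
  Personal: 0.11 × 0.05 = 0.0055
Total = 0.0731.
P(Newsletters | off-hours) = 0.0216/0.0731 ≈ 0.295
P(Promotions | off-hours) = 0.0054/0.0731 ≈ 0.074
P(Social | off-hours) = 0.0406/0.0731 ≈ 0.555
P(Personal | off-hours) = 0.0055/0.0731 ≈ 0.075
(Check: 0.295+0.074+0.555+0.075 = 0.999.)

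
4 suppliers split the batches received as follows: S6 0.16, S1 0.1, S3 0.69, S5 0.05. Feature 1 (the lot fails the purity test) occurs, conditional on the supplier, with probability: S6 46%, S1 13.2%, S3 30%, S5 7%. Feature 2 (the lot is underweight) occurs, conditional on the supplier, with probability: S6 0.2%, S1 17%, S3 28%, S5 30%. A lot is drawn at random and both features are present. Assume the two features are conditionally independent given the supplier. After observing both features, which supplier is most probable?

Prior × likelihood for each hypothesis:
  S6: 0.16 × 0.46 × 0.002 = 0.0001472
  S1: 0.1 × 0.132 × 0.17 = 0.002244
  S3: 0.69 × 0.3 × 0.28 = 0.05796
  S5: 0.05 × 0.07 × 0.3 = 0.00105
Normalizing constant = 0.0614012.
Largest term belongs to S3, so S3 is most probable.

S3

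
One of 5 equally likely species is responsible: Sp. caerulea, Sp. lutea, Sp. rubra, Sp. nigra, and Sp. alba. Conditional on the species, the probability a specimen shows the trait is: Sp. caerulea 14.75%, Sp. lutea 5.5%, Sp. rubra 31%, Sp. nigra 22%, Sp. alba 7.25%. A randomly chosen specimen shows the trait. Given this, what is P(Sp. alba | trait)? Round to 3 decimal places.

0.090

Since the prior is uniform, the posterior is proportional to the likelihood:
  Sp. caerulea: 0.1475
  Sp. lutea: 0.055
  Sp. rubra: 0.31
  Sp. nigra: 0.22
  Sp. alba: 0.0725
Total = 0.805.
P(Sp. alba | evidence) = 0.0725 / 0.805 ≈ 0.090.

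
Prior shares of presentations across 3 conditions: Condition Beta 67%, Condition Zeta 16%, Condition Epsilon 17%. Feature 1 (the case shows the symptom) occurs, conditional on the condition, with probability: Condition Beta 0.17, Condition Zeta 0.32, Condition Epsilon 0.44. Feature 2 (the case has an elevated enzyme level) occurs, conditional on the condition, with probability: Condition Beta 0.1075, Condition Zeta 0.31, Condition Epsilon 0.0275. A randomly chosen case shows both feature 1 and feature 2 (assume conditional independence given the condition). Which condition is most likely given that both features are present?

By Bayes' rule, posterior ∝ prior × likelihood:
  Condition Beta: 0.67 × 0.17 × 0.1075 = 0.01224425
  Condition Zeta: 0.16 × 0.32 × 0.31 = 0.015872
  Condition Epsilon: 0.17 × 0.44 × 0.0275 = 0.002057
Normalizing constant = 0.03017325.
Largest term belongs to Condition Zeta, so Condition Zeta is most probable.

Condition Zeta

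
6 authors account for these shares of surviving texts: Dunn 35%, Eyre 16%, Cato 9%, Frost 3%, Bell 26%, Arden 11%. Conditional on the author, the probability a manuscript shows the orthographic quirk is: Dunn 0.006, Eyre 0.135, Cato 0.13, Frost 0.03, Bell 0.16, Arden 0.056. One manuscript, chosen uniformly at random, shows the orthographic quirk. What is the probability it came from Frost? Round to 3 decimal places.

Prior × likelihood for each hypothesis:
  Dunn: 0.35 × 0.006 = 0.0021
  Eyre: 0.16 × 0.135 = 0.0216
  Cato: 0.09 × 0.13 = 0.0117
  Frost: 0.03 × 0.03 = 0.0009
  Bell: 0.26 × 0.16 = 0.0416
  Arden: 0.11 × 0.056 = 0.00616
Sum = 0.08406.
P(Frost | evidence) = 0.0009 / 0.08406 ≈ 0.011.

0.011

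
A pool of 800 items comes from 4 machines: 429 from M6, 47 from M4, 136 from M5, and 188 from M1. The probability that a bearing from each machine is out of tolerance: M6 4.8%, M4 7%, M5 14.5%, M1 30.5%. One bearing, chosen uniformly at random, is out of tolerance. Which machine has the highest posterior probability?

M1

By Bayes' rule, posterior ∝ prior × likelihood:
  M6: 0.53625 × 0.048 = 0.02574
  M4: 0.05875 × 0.07 = 0.0041125
  M5: 0.17 × 0.145 = 0.02465
  M1: 0.235 × 0.305 = 0.071675
Normalizing constant = 0.1261775.
Largest term belongs to M1, so M1 is most probable.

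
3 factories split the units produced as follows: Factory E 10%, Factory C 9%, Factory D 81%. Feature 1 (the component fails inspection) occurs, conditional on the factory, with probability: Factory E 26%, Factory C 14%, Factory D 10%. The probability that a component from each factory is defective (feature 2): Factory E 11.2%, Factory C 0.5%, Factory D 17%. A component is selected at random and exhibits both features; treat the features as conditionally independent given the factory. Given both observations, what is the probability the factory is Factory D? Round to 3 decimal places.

0.822

By Bayes' rule, posterior ∝ prior × likelihood:
  Factory E: 0.1 × 0.26 × 0.112 = 0.002912
  Factory C: 0.09 × 0.14 × 0.005 = 0.000063
  Factory D: 0.81 × 0.1 × 0.17 = 0.01377
Normalizing constant = 0.016745.
P(Factory D | evidence) = 0.01377 / 0.016745 ≈ 0.822.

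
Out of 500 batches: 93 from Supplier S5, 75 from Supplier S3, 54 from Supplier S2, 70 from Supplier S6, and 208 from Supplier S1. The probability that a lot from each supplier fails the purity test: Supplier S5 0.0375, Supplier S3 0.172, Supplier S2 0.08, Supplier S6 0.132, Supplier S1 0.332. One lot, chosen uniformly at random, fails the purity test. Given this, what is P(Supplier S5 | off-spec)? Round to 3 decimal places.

0.035

Prior × likelihood for each hypothesis:
  Supplier S5: 0.186 × 0.0375 = 0.006975
  Supplier S3: 0.15 × 0.172 = 0.0258
  Supplier S2: 0.108 × 0.08 = 0.00864
  Supplier S6: 0.14 × 0.132 = 0.01848
  Supplier S1: 0.416 × 0.332 = 0.138112
Total = 0.198007.
P(Supplier S5 | evidence) = 0.006975 / 0.198007 ≈ 0.035.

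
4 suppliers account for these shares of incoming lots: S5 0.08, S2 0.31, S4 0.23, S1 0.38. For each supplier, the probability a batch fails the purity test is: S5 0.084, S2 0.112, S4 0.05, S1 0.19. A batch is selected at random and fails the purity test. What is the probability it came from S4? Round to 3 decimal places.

Prior × likelihood for each hypothesis:
  S5: 0.08 × 0.084 = 0.00672
  S2: 0.31 × 0.112 = 0.03472
  S4: 0.23 × 0.05 = 0.0115
  S1: 0.38 × 0.19 = 0.0722
Sum = 0.12514.
P(S4 | evidence) = 0.0115 / 0.12514 ≈ 0.092.

0.092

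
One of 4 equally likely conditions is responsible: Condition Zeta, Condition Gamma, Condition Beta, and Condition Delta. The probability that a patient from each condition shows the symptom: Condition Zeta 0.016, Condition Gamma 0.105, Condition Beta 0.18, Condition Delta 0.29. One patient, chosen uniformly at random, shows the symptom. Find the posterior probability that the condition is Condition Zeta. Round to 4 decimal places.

Since the prior is uniform, the posterior is proportional to the likelihood:
  Condition Zeta: 0.016
  Condition Gamma: 0.105
  Condition Beta: 0.18
  Condition Delta: 0.29
Total = 0.591.
P(Condition Zeta | evidence) = 0.016 / 0.591 ≈ 0.0271.

0.0271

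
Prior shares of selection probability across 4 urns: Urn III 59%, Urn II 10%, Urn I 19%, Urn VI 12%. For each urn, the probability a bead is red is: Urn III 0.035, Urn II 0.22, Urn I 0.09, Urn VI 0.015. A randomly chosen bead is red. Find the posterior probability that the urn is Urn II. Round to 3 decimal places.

Compute prior × likelihood for every hypothesis:
  Urn III: 0.59 × 0.035 = 0.02065
  Urn II: 0.1 × 0.22 = 0.022
  Urn I: 0.19 × 0.09 = 0.0171
  Urn VI: 0.12 × 0.015 = 0.0018
Normalizing constant = 0.06155.
P(Urn II | evidence) = 0.022 / 0.06155 ≈ 0.357.

0.357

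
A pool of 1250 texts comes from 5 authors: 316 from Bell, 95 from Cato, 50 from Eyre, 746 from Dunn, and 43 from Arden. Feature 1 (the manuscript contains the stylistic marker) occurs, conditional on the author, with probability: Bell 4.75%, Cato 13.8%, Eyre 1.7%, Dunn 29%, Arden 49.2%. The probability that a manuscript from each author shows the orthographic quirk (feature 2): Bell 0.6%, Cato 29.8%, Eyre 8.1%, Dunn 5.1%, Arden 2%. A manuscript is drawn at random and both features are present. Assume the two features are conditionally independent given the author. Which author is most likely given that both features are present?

By Bayes' rule, posterior ∝ prior × likelihood:
  Bell: 0.2528 × 0.0475 × 0.006 = 0.000072048
  Cato: 0.076 × 0.138 × 0.298 = 0.003125424
  Eyre: 0.04 × 0.017 × 0.081 = 0.00005508
  Dunn: 0.5968 × 0.29 × 0.051 = 0.008826672
  Arden: 0.0344 × 0.492 × 0.02 = 0.000338496
Sum = 0.01241772.
Largest term belongs to Dunn, so Dunn is most probable.

Dunn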